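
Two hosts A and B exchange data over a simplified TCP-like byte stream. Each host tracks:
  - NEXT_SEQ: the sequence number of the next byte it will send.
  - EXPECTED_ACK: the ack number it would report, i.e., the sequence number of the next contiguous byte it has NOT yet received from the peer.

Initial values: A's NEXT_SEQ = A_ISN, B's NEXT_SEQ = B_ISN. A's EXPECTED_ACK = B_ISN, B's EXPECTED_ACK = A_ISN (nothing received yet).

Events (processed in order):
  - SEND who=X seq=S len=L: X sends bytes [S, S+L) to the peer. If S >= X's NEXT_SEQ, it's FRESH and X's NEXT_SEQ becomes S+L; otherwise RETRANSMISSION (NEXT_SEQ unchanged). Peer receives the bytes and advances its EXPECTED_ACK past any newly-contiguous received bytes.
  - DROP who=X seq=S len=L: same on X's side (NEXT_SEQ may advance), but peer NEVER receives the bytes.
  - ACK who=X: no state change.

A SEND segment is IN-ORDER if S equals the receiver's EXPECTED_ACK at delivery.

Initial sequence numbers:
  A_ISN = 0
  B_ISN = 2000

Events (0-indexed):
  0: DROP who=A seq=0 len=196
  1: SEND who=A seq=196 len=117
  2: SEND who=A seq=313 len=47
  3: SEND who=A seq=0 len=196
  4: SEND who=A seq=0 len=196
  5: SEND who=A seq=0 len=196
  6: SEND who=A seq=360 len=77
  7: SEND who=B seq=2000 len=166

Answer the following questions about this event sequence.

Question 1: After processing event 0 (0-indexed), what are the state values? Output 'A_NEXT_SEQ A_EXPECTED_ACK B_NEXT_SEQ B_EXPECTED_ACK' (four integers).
After event 0: A_seq=196 A_ack=2000 B_seq=2000 B_ack=0

196 2000 2000 0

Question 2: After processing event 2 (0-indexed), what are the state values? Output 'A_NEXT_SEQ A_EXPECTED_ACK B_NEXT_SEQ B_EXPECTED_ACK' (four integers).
After event 0: A_seq=196 A_ack=2000 B_seq=2000 B_ack=0
After event 1: A_seq=313 A_ack=2000 B_seq=2000 B_ack=0
After event 2: A_seq=360 A_ack=2000 B_seq=2000 B_ack=0

360 2000 2000 0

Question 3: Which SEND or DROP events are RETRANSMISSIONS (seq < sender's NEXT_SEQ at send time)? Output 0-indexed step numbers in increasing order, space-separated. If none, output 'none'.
Answer: 3 4 5

Derivation:
Step 0: DROP seq=0 -> fresh
Step 1: SEND seq=196 -> fresh
Step 2: SEND seq=313 -> fresh
Step 3: SEND seq=0 -> retransmit
Step 4: SEND seq=0 -> retransmit
Step 5: SEND seq=0 -> retransmit
Step 6: SEND seq=360 -> fresh
Step 7: SEND seq=2000 -> fresh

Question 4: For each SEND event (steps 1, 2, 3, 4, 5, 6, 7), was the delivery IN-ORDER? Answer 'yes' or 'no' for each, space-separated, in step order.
Step 1: SEND seq=196 -> out-of-order
Step 2: SEND seq=313 -> out-of-order
Step 3: SEND seq=0 -> in-order
Step 4: SEND seq=0 -> out-of-order
Step 5: SEND seq=0 -> out-of-order
Step 6: SEND seq=360 -> in-order
Step 7: SEND seq=2000 -> in-order

Answer: no no yes no no yes yes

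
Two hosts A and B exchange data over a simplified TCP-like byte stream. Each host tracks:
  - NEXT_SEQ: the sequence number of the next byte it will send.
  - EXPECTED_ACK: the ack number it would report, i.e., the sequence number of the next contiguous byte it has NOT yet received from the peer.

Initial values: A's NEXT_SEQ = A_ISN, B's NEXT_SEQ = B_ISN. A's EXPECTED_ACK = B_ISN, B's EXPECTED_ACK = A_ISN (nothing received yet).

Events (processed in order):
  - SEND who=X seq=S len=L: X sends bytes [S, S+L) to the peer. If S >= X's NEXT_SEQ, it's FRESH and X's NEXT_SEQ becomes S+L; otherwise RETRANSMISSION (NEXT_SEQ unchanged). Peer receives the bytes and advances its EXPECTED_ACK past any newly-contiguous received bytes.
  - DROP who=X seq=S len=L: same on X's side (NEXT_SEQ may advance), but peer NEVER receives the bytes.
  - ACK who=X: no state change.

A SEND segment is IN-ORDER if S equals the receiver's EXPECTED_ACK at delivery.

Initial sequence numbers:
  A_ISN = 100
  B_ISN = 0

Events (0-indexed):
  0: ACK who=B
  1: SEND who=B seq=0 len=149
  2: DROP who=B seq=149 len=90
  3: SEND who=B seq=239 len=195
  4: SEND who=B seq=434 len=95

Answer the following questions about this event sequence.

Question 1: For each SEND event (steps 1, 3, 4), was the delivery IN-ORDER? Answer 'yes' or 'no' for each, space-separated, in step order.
Step 1: SEND seq=0 -> in-order
Step 3: SEND seq=239 -> out-of-order
Step 4: SEND seq=434 -> out-of-order

Answer: yes no no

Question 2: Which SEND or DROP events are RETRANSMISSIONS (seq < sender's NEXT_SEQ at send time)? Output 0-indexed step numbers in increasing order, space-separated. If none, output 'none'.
Answer: none

Derivation:
Step 1: SEND seq=0 -> fresh
Step 2: DROP seq=149 -> fresh
Step 3: SEND seq=239 -> fresh
Step 4: SEND seq=434 -> fresh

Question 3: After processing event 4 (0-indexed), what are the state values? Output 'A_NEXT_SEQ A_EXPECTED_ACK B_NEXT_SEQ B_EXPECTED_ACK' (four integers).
After event 0: A_seq=100 A_ack=0 B_seq=0 B_ack=100
After event 1: A_seq=100 A_ack=149 B_seq=149 B_ack=100
After event 2: A_seq=100 A_ack=149 B_seq=239 B_ack=100
After event 3: A_seq=100 A_ack=149 B_seq=434 B_ack=100
After event 4: A_seq=100 A_ack=149 B_seq=529 B_ack=100

100 149 529 100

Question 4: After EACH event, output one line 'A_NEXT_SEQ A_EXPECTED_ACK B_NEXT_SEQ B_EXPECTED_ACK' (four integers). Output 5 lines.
100 0 0 100
100 149 149 100
100 149 239 100
100 149 434 100
100 149 529 100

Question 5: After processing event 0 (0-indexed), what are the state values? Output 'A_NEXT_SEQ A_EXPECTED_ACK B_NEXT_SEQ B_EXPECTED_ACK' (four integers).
After event 0: A_seq=100 A_ack=0 B_seq=0 B_ack=100

100 0 0 100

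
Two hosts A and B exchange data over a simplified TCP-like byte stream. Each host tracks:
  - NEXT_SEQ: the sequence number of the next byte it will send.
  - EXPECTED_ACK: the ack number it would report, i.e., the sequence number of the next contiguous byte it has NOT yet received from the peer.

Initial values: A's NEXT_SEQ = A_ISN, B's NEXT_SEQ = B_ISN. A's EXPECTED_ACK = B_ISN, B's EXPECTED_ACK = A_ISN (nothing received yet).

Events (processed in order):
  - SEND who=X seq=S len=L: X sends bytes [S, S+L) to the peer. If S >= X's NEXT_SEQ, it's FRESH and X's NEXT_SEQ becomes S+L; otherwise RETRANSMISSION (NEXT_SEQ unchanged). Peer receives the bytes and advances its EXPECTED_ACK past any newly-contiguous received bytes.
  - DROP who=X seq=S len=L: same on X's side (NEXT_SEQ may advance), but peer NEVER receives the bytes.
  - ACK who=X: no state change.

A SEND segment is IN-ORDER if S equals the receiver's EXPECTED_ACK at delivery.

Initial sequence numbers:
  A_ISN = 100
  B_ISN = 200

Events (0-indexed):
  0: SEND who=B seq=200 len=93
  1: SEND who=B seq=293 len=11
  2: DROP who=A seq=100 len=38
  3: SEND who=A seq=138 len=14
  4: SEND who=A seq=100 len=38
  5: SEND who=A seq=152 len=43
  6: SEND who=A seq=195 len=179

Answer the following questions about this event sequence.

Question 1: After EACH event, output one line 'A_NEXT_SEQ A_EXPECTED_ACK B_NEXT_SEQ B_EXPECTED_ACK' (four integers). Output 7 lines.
100 293 293 100
100 304 304 100
138 304 304 100
152 304 304 100
152 304 304 152
195 304 304 195
374 304 304 374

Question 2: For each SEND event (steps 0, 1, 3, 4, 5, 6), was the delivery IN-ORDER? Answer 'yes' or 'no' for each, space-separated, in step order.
Step 0: SEND seq=200 -> in-order
Step 1: SEND seq=293 -> in-order
Step 3: SEND seq=138 -> out-of-order
Step 4: SEND seq=100 -> in-order
Step 5: SEND seq=152 -> in-order
Step 6: SEND seq=195 -> in-order

Answer: yes yes no yes yes yes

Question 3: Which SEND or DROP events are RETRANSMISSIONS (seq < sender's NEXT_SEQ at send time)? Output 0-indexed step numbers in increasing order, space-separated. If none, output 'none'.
Step 0: SEND seq=200 -> fresh
Step 1: SEND seq=293 -> fresh
Step 2: DROP seq=100 -> fresh
Step 3: SEND seq=138 -> fresh
Step 4: SEND seq=100 -> retransmit
Step 5: SEND seq=152 -> fresh
Step 6: SEND seq=195 -> fresh

Answer: 4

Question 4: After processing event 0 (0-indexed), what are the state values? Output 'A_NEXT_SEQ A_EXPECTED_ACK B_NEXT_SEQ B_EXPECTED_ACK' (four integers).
After event 0: A_seq=100 A_ack=293 B_seq=293 B_ack=100

100 293 293 100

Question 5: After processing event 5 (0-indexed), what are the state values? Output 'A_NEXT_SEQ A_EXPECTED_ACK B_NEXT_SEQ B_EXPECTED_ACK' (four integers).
After event 0: A_seq=100 A_ack=293 B_seq=293 B_ack=100
After event 1: A_seq=100 A_ack=304 B_seq=304 B_ack=100
After event 2: A_seq=138 A_ack=304 B_seq=304 B_ack=100
After event 3: A_seq=152 A_ack=304 B_seq=304 B_ack=100
After event 4: A_seq=152 A_ack=304 B_seq=304 B_ack=152
After event 5: A_seq=195 A_ack=304 B_seq=304 B_ack=195

195 304 304 195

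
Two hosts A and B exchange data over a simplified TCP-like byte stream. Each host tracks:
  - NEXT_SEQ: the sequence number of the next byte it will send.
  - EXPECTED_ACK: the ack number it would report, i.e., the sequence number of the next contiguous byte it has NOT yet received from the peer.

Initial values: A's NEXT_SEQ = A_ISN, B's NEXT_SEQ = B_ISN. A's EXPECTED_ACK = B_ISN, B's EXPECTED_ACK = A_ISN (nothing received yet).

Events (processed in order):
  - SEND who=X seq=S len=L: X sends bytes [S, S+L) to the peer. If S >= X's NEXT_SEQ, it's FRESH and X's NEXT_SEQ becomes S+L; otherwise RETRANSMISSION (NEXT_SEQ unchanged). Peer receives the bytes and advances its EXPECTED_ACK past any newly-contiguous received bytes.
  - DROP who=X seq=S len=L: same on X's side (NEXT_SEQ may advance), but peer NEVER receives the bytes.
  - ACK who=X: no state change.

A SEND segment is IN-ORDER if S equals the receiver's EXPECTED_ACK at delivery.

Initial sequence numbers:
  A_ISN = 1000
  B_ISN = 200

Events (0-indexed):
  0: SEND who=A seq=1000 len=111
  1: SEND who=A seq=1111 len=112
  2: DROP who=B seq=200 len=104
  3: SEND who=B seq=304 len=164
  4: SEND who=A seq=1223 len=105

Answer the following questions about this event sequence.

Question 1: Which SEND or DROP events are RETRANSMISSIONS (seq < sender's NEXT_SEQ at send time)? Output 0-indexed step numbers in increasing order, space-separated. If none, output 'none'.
Answer: none

Derivation:
Step 0: SEND seq=1000 -> fresh
Step 1: SEND seq=1111 -> fresh
Step 2: DROP seq=200 -> fresh
Step 3: SEND seq=304 -> fresh
Step 4: SEND seq=1223 -> fresh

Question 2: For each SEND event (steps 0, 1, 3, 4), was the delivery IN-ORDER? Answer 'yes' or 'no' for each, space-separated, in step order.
Step 0: SEND seq=1000 -> in-order
Step 1: SEND seq=1111 -> in-order
Step 3: SEND seq=304 -> out-of-order
Step 4: SEND seq=1223 -> in-order

Answer: yes yes no yes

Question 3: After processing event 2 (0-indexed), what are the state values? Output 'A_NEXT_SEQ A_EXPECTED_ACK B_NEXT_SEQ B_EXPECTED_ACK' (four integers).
After event 0: A_seq=1111 A_ack=200 B_seq=200 B_ack=1111
After event 1: A_seq=1223 A_ack=200 B_seq=200 B_ack=1223
After event 2: A_seq=1223 A_ack=200 B_seq=304 B_ack=1223

1223 200 304 1223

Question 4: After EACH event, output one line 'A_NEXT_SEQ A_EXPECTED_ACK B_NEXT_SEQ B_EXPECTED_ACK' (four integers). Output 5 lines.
1111 200 200 1111
1223 200 200 1223
1223 200 304 1223
1223 200 468 1223
1328 200 468 1328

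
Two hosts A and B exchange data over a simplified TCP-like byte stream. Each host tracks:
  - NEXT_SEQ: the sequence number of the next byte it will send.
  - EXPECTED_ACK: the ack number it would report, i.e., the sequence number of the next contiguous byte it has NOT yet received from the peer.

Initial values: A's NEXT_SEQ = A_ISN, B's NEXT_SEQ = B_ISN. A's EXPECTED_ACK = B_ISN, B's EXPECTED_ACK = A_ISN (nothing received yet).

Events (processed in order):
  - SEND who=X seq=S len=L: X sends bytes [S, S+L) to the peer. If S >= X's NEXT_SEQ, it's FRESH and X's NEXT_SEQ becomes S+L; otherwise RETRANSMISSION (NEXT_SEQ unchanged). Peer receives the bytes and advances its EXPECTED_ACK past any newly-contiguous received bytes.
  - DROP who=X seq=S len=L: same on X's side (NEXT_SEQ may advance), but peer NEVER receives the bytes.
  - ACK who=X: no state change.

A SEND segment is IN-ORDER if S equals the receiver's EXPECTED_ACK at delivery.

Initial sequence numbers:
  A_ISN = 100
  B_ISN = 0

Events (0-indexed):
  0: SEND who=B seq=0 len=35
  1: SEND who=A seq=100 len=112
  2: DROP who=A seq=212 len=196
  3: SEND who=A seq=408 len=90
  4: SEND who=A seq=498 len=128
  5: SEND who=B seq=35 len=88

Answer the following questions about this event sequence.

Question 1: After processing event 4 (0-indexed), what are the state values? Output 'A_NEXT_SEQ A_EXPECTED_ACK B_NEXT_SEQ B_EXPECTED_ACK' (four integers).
After event 0: A_seq=100 A_ack=35 B_seq=35 B_ack=100
After event 1: A_seq=212 A_ack=35 B_seq=35 B_ack=212
After event 2: A_seq=408 A_ack=35 B_seq=35 B_ack=212
After event 3: A_seq=498 A_ack=35 B_seq=35 B_ack=212
After event 4: A_seq=626 A_ack=35 B_seq=35 B_ack=212

626 35 35 212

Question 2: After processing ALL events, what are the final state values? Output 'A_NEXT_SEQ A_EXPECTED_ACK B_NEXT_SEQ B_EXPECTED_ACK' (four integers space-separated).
After event 0: A_seq=100 A_ack=35 B_seq=35 B_ack=100
After event 1: A_seq=212 A_ack=35 B_seq=35 B_ack=212
After event 2: A_seq=408 A_ack=35 B_seq=35 B_ack=212
After event 3: A_seq=498 A_ack=35 B_seq=35 B_ack=212
After event 4: A_seq=626 A_ack=35 B_seq=35 B_ack=212
After event 5: A_seq=626 A_ack=123 B_seq=123 B_ack=212

Answer: 626 123 123 212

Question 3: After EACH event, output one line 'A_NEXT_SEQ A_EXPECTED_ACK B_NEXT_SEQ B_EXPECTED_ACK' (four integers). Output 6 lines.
100 35 35 100
212 35 35 212
408 35 35 212
498 35 35 212
626 35 35 212
626 123 123 212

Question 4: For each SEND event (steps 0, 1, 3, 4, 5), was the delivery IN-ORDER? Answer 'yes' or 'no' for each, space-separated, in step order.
Answer: yes yes no no yes

Derivation:
Step 0: SEND seq=0 -> in-order
Step 1: SEND seq=100 -> in-order
Step 3: SEND seq=408 -> out-of-order
Step 4: SEND seq=498 -> out-of-order
Step 5: SEND seq=35 -> in-order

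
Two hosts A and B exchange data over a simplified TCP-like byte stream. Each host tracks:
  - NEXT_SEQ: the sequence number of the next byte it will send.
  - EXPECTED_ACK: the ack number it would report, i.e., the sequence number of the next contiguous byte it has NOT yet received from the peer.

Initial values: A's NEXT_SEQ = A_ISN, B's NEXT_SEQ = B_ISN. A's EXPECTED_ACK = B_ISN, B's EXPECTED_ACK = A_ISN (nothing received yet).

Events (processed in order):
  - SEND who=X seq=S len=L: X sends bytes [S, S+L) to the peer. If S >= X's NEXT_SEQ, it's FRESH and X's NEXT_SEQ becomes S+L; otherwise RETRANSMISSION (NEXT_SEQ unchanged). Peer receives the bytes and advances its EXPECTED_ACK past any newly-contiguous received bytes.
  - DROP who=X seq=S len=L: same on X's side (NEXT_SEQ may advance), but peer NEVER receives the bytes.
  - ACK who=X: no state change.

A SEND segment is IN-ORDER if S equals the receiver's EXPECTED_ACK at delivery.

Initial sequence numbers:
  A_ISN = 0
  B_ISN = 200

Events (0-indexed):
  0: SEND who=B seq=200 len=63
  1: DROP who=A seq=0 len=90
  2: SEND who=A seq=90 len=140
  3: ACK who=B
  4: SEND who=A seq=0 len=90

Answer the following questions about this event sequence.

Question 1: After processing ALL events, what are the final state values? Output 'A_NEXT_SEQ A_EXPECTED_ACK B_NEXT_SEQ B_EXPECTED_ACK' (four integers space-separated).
Answer: 230 263 263 230

Derivation:
After event 0: A_seq=0 A_ack=263 B_seq=263 B_ack=0
After event 1: A_seq=90 A_ack=263 B_seq=263 B_ack=0
After event 2: A_seq=230 A_ack=263 B_seq=263 B_ack=0
After event 3: A_seq=230 A_ack=263 B_seq=263 B_ack=0
After event 4: A_seq=230 A_ack=263 B_seq=263 B_ack=230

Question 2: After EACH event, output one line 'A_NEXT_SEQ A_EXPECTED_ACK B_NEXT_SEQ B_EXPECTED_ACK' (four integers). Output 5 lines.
0 263 263 0
90 263 263 0
230 263 263 0
230 263 263 0
230 263 263 230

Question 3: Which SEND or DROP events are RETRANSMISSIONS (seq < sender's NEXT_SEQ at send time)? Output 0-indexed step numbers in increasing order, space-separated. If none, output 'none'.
Answer: 4

Derivation:
Step 0: SEND seq=200 -> fresh
Step 1: DROP seq=0 -> fresh
Step 2: SEND seq=90 -> fresh
Step 4: SEND seq=0 -> retransmit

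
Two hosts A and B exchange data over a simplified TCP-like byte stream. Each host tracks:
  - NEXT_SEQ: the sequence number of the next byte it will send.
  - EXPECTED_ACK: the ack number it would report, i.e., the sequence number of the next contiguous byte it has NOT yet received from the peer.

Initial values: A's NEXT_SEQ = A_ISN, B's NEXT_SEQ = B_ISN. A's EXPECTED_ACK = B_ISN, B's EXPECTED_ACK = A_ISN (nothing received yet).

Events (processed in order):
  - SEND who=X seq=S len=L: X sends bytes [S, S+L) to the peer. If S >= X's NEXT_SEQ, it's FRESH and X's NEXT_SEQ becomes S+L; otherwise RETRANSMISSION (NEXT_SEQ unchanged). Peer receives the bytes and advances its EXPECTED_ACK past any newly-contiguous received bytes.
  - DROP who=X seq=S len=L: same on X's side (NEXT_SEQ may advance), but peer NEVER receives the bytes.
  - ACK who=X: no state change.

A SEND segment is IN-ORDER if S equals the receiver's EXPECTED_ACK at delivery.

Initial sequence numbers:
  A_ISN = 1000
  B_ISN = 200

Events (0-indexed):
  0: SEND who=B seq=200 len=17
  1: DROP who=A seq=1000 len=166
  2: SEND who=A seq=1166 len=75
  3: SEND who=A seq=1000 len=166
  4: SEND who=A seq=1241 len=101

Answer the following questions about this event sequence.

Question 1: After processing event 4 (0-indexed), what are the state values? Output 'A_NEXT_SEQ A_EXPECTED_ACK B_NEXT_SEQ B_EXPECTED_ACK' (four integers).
After event 0: A_seq=1000 A_ack=217 B_seq=217 B_ack=1000
After event 1: A_seq=1166 A_ack=217 B_seq=217 B_ack=1000
After event 2: A_seq=1241 A_ack=217 B_seq=217 B_ack=1000
After event 3: A_seq=1241 A_ack=217 B_seq=217 B_ack=1241
After event 4: A_seq=1342 A_ack=217 B_seq=217 B_ack=1342

1342 217 217 1342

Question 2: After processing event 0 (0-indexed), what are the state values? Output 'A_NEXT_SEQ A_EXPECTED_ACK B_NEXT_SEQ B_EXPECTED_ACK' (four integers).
After event 0: A_seq=1000 A_ack=217 B_seq=217 B_ack=1000

1000 217 217 1000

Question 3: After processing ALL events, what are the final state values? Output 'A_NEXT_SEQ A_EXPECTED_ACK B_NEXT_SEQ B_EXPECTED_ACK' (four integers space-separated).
After event 0: A_seq=1000 A_ack=217 B_seq=217 B_ack=1000
After event 1: A_seq=1166 A_ack=217 B_seq=217 B_ack=1000
After event 2: A_seq=1241 A_ack=217 B_seq=217 B_ack=1000
After event 3: A_seq=1241 A_ack=217 B_seq=217 B_ack=1241
After event 4: A_seq=1342 A_ack=217 B_seq=217 B_ack=1342

Answer: 1342 217 217 1342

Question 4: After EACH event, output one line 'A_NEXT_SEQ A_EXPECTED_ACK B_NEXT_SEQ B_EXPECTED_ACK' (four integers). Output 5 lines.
1000 217 217 1000
1166 217 217 1000
1241 217 217 1000
1241 217 217 1241
1342 217 217 1342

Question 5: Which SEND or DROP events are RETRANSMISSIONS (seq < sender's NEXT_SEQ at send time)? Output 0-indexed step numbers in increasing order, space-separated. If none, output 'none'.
Step 0: SEND seq=200 -> fresh
Step 1: DROP seq=1000 -> fresh
Step 2: SEND seq=1166 -> fresh
Step 3: SEND seq=1000 -> retransmit
Step 4: SEND seq=1241 -> fresh

Answer: 3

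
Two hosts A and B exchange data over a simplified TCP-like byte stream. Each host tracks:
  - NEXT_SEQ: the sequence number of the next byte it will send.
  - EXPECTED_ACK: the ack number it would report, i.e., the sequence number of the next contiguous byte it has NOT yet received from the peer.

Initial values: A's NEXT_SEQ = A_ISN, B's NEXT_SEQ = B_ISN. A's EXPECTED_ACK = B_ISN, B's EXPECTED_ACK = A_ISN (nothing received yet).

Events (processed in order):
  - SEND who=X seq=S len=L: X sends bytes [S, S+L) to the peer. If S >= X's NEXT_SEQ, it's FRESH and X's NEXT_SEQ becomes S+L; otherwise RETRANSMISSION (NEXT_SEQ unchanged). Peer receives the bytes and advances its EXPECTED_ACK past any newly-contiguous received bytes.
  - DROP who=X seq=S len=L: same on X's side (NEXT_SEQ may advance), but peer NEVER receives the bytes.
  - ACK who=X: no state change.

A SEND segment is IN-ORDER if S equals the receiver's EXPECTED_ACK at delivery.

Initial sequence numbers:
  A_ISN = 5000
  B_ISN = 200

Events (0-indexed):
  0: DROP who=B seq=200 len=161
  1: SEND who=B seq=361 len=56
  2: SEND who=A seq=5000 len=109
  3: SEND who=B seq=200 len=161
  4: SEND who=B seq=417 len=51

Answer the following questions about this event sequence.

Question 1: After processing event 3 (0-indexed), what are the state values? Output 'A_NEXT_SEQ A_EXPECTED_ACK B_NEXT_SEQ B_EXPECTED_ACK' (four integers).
After event 0: A_seq=5000 A_ack=200 B_seq=361 B_ack=5000
After event 1: A_seq=5000 A_ack=200 B_seq=417 B_ack=5000
After event 2: A_seq=5109 A_ack=200 B_seq=417 B_ack=5109
After event 3: A_seq=5109 A_ack=417 B_seq=417 B_ack=5109

5109 417 417 5109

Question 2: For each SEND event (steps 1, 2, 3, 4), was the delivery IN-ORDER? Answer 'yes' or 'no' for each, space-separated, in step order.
Step 1: SEND seq=361 -> out-of-order
Step 2: SEND seq=5000 -> in-order
Step 3: SEND seq=200 -> in-order
Step 4: SEND seq=417 -> in-order

Answer: no yes yes yes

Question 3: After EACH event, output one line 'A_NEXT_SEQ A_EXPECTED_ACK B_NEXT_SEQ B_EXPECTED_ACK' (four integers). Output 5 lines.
5000 200 361 5000
5000 200 417 5000
5109 200 417 5109
5109 417 417 5109
5109 468 468 5109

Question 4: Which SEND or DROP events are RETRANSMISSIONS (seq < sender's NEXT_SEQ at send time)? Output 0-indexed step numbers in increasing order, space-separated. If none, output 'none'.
Step 0: DROP seq=200 -> fresh
Step 1: SEND seq=361 -> fresh
Step 2: SEND seq=5000 -> fresh
Step 3: SEND seq=200 -> retransmit
Step 4: SEND seq=417 -> fresh

Answer: 3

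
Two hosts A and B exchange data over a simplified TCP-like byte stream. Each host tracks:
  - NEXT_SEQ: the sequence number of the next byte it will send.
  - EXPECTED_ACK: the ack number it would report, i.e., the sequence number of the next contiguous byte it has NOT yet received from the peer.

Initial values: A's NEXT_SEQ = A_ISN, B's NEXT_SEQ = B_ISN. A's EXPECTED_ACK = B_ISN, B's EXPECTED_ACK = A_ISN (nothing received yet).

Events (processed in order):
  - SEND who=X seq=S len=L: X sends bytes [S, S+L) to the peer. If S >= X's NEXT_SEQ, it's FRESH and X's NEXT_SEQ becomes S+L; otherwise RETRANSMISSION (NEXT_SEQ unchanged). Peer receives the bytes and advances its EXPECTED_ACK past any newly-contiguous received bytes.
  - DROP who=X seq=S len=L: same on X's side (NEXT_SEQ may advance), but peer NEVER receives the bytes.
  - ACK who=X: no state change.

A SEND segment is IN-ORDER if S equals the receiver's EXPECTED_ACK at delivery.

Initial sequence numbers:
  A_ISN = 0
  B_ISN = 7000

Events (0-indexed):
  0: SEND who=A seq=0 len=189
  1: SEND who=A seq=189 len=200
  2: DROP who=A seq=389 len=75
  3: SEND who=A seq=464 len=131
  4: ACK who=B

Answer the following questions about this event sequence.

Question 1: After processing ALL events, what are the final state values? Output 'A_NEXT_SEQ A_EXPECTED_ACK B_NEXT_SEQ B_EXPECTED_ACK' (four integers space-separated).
After event 0: A_seq=189 A_ack=7000 B_seq=7000 B_ack=189
After event 1: A_seq=389 A_ack=7000 B_seq=7000 B_ack=389
After event 2: A_seq=464 A_ack=7000 B_seq=7000 B_ack=389
After event 3: A_seq=595 A_ack=7000 B_seq=7000 B_ack=389
After event 4: A_seq=595 A_ack=7000 B_seq=7000 B_ack=389

Answer: 595 7000 7000 389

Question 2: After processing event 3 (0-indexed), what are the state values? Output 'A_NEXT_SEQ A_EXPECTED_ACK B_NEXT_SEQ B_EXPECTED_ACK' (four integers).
After event 0: A_seq=189 A_ack=7000 B_seq=7000 B_ack=189
After event 1: A_seq=389 A_ack=7000 B_seq=7000 B_ack=389
After event 2: A_seq=464 A_ack=7000 B_seq=7000 B_ack=389
After event 3: A_seq=595 A_ack=7000 B_seq=7000 B_ack=389

595 7000 7000 389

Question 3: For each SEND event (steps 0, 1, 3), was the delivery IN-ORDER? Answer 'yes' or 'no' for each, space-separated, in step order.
Answer: yes yes no

Derivation:
Step 0: SEND seq=0 -> in-order
Step 1: SEND seq=189 -> in-order
Step 3: SEND seq=464 -> out-of-order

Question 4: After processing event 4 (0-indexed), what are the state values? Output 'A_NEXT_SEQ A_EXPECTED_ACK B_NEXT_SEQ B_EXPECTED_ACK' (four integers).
After event 0: A_seq=189 A_ack=7000 B_seq=7000 B_ack=189
After event 1: A_seq=389 A_ack=7000 B_seq=7000 B_ack=389
After event 2: A_seq=464 A_ack=7000 B_seq=7000 B_ack=389
After event 3: A_seq=595 A_ack=7000 B_seq=7000 B_ack=389
After event 4: A_seq=595 A_ack=7000 B_seq=7000 B_ack=389

595 7000 7000 389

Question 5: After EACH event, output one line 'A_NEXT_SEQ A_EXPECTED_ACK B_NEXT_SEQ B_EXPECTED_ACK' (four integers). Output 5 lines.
189 7000 7000 189
389 7000 7000 389
464 7000 7000 389
595 7000 7000 389
595 7000 7000 389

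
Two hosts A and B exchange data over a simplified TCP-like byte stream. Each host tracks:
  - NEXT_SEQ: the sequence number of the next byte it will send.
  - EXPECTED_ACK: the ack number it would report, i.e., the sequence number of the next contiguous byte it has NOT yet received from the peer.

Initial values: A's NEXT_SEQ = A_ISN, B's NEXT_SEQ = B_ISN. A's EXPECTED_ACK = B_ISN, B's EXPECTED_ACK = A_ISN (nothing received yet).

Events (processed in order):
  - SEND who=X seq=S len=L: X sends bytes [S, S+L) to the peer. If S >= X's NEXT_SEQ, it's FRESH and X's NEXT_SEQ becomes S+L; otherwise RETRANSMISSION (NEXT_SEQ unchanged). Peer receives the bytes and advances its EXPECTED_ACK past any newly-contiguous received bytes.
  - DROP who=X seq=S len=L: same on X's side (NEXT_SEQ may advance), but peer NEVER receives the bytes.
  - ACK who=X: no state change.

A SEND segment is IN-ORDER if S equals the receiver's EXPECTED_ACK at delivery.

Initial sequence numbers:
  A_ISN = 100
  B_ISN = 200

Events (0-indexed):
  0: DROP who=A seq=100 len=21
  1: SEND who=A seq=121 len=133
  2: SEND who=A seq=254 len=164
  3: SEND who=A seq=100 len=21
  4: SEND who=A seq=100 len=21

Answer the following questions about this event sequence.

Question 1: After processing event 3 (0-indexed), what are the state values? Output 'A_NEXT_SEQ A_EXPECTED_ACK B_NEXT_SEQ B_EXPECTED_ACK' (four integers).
After event 0: A_seq=121 A_ack=200 B_seq=200 B_ack=100
After event 1: A_seq=254 A_ack=200 B_seq=200 B_ack=100
After event 2: A_seq=418 A_ack=200 B_seq=200 B_ack=100
After event 3: A_seq=418 A_ack=200 B_seq=200 B_ack=418

418 200 200 418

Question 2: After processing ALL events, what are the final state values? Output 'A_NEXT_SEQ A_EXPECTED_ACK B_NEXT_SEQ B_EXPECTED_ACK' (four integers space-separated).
After event 0: A_seq=121 A_ack=200 B_seq=200 B_ack=100
After event 1: A_seq=254 A_ack=200 B_seq=200 B_ack=100
After event 2: A_seq=418 A_ack=200 B_seq=200 B_ack=100
After event 3: A_seq=418 A_ack=200 B_seq=200 B_ack=418
After event 4: A_seq=418 A_ack=200 B_seq=200 B_ack=418

Answer: 418 200 200 418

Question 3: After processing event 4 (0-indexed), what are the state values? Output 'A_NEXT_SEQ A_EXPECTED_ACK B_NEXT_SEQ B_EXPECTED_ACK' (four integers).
After event 0: A_seq=121 A_ack=200 B_seq=200 B_ack=100
After event 1: A_seq=254 A_ack=200 B_seq=200 B_ack=100
After event 2: A_seq=418 A_ack=200 B_seq=200 B_ack=100
After event 3: A_seq=418 A_ack=200 B_seq=200 B_ack=418
After event 4: A_seq=418 A_ack=200 B_seq=200 B_ack=418

418 200 200 418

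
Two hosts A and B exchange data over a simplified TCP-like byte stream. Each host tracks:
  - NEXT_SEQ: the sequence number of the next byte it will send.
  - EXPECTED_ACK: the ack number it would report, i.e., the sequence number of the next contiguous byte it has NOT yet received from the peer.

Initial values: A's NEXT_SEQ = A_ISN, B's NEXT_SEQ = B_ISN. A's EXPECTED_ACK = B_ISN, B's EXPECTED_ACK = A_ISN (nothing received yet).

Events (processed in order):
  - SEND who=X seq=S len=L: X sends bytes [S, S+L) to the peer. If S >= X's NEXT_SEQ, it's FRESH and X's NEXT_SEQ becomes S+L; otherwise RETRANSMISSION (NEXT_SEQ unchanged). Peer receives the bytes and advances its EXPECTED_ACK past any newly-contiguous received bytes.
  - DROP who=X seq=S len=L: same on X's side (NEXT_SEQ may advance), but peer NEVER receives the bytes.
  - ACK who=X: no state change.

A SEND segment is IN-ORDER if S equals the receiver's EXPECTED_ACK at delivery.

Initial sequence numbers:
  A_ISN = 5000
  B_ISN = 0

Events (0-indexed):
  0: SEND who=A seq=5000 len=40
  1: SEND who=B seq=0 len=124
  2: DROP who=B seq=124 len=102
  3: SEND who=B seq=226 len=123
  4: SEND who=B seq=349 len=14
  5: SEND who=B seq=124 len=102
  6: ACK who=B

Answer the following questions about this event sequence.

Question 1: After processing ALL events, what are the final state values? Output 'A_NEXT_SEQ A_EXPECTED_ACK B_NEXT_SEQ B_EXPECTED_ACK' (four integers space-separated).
After event 0: A_seq=5040 A_ack=0 B_seq=0 B_ack=5040
After event 1: A_seq=5040 A_ack=124 B_seq=124 B_ack=5040
After event 2: A_seq=5040 A_ack=124 B_seq=226 B_ack=5040
After event 3: A_seq=5040 A_ack=124 B_seq=349 B_ack=5040
After event 4: A_seq=5040 A_ack=124 B_seq=363 B_ack=5040
After event 5: A_seq=5040 A_ack=363 B_seq=363 B_ack=5040
After event 6: A_seq=5040 A_ack=363 B_seq=363 B_ack=5040

Answer: 5040 363 363 5040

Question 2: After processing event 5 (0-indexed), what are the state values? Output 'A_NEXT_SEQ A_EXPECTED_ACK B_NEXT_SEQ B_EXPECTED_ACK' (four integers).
After event 0: A_seq=5040 A_ack=0 B_seq=0 B_ack=5040
After event 1: A_seq=5040 A_ack=124 B_seq=124 B_ack=5040
After event 2: A_seq=5040 A_ack=124 B_seq=226 B_ack=5040
After event 3: A_seq=5040 A_ack=124 B_seq=349 B_ack=5040
After event 4: A_seq=5040 A_ack=124 B_seq=363 B_ack=5040
After event 5: A_seq=5040 A_ack=363 B_seq=363 B_ack=5040

5040 363 363 5040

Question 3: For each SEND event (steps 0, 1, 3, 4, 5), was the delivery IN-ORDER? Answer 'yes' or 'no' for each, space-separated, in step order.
Step 0: SEND seq=5000 -> in-order
Step 1: SEND seq=0 -> in-order
Step 3: SEND seq=226 -> out-of-order
Step 4: SEND seq=349 -> out-of-order
Step 5: SEND seq=124 -> in-order

Answer: yes yes no no yes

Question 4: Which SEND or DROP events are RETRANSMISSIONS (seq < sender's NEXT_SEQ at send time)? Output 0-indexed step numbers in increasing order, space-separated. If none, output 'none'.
Step 0: SEND seq=5000 -> fresh
Step 1: SEND seq=0 -> fresh
Step 2: DROP seq=124 -> fresh
Step 3: SEND seq=226 -> fresh
Step 4: SEND seq=349 -> fresh
Step 5: SEND seq=124 -> retransmit

Answer: 5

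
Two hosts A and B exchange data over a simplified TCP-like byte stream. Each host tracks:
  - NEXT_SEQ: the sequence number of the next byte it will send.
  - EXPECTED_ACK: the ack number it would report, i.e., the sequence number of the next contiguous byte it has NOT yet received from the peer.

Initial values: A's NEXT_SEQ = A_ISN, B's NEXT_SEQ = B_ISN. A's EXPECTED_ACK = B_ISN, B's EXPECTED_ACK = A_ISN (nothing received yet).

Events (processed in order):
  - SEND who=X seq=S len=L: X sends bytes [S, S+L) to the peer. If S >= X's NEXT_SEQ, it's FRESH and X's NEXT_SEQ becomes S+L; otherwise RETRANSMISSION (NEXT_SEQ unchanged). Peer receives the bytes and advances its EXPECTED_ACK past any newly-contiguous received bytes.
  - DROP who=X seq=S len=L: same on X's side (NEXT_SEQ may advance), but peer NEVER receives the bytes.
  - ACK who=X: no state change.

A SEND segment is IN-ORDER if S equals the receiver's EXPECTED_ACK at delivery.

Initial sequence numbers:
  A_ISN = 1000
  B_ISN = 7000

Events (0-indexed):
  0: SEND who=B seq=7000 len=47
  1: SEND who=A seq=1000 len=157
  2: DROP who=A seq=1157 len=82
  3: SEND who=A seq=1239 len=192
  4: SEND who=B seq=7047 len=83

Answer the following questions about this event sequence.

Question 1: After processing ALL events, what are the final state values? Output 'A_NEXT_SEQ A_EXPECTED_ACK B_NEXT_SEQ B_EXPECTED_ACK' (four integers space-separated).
After event 0: A_seq=1000 A_ack=7047 B_seq=7047 B_ack=1000
After event 1: A_seq=1157 A_ack=7047 B_seq=7047 B_ack=1157
After event 2: A_seq=1239 A_ack=7047 B_seq=7047 B_ack=1157
After event 3: A_seq=1431 A_ack=7047 B_seq=7047 B_ack=1157
After event 4: A_seq=1431 A_ack=7130 B_seq=7130 B_ack=1157

Answer: 1431 7130 7130 1157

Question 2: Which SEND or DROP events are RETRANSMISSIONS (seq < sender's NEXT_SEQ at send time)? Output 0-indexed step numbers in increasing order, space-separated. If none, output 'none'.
Step 0: SEND seq=7000 -> fresh
Step 1: SEND seq=1000 -> fresh
Step 2: DROP seq=1157 -> fresh
Step 3: SEND seq=1239 -> fresh
Step 4: SEND seq=7047 -> fresh

Answer: none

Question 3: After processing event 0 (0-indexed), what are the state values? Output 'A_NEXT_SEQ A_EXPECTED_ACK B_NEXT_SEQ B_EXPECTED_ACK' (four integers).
After event 0: A_seq=1000 A_ack=7047 B_seq=7047 B_ack=1000

1000 7047 7047 1000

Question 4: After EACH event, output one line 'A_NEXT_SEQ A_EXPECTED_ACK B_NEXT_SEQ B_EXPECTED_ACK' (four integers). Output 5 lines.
1000 7047 7047 1000
1157 7047 7047 1157
1239 7047 7047 1157
1431 7047 7047 1157
1431 7130 7130 1157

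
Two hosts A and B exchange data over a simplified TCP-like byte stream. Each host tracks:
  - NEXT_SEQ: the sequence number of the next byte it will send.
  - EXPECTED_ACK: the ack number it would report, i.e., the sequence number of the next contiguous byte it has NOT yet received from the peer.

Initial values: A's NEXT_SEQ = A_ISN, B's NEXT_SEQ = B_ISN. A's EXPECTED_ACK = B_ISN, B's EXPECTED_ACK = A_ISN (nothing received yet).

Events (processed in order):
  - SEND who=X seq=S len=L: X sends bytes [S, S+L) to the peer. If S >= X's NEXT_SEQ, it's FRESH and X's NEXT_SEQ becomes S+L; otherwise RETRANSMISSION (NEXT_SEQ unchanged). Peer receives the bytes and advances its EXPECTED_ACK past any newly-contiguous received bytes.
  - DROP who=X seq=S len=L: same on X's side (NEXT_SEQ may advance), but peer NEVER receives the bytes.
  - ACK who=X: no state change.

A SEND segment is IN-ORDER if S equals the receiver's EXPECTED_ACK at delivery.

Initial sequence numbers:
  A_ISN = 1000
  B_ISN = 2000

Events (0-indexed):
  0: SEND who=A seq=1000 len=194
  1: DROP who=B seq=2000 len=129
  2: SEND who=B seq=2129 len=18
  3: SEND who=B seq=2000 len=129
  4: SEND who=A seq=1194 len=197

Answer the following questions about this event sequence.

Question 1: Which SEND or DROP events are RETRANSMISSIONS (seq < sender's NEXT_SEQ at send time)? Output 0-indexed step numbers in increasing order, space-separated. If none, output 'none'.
Answer: 3

Derivation:
Step 0: SEND seq=1000 -> fresh
Step 1: DROP seq=2000 -> fresh
Step 2: SEND seq=2129 -> fresh
Step 3: SEND seq=2000 -> retransmit
Step 4: SEND seq=1194 -> fresh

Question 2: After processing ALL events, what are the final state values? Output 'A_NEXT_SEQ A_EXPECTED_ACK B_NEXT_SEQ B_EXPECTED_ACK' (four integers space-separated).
Answer: 1391 2147 2147 1391

Derivation:
After event 0: A_seq=1194 A_ack=2000 B_seq=2000 B_ack=1194
After event 1: A_seq=1194 A_ack=2000 B_seq=2129 B_ack=1194
After event 2: A_seq=1194 A_ack=2000 B_seq=2147 B_ack=1194
After event 3: A_seq=1194 A_ack=2147 B_seq=2147 B_ack=1194
After event 4: A_seq=1391 A_ack=2147 B_seq=2147 B_ack=1391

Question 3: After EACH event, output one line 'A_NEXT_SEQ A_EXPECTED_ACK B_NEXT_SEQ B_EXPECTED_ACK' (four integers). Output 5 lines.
1194 2000 2000 1194
1194 2000 2129 1194
1194 2000 2147 1194
1194 2147 2147 1194
1391 2147 2147 1391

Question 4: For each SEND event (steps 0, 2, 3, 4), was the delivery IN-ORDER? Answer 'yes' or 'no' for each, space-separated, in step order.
Step 0: SEND seq=1000 -> in-order
Step 2: SEND seq=2129 -> out-of-order
Step 3: SEND seq=2000 -> in-order
Step 4: SEND seq=1194 -> in-order

Answer: yes no yes yes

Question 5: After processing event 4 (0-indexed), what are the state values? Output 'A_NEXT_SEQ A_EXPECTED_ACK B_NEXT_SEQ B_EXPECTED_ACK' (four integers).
After event 0: A_seq=1194 A_ack=2000 B_seq=2000 B_ack=1194
After event 1: A_seq=1194 A_ack=2000 B_seq=2129 B_ack=1194
After event 2: A_seq=1194 A_ack=2000 B_seq=2147 B_ack=1194
After event 3: A_seq=1194 A_ack=2147 B_seq=2147 B_ack=1194
After event 4: A_seq=1391 A_ack=2147 B_seq=2147 B_ack=1391

1391 2147 2147 1391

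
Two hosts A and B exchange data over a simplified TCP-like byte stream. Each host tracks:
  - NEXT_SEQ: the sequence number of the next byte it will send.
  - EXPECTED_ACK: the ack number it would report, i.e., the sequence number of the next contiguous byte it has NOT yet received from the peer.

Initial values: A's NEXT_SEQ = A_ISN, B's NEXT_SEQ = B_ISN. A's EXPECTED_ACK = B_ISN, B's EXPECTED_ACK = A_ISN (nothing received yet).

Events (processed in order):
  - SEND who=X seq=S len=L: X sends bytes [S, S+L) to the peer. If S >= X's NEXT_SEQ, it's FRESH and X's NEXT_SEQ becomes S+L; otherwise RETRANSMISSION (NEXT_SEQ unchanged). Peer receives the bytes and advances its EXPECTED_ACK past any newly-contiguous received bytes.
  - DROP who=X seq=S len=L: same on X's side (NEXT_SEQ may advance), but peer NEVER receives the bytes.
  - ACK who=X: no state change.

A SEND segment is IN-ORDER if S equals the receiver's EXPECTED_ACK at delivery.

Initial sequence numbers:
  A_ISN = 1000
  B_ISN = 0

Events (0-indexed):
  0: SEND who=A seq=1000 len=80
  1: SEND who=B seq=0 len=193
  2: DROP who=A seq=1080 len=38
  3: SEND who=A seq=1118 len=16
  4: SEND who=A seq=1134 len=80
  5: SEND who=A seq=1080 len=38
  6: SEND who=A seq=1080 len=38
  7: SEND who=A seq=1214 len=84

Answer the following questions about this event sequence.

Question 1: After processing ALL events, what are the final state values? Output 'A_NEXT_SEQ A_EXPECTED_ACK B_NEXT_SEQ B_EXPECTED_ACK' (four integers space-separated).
Answer: 1298 193 193 1298

Derivation:
After event 0: A_seq=1080 A_ack=0 B_seq=0 B_ack=1080
After event 1: A_seq=1080 A_ack=193 B_seq=193 B_ack=1080
After event 2: A_seq=1118 A_ack=193 B_seq=193 B_ack=1080
After event 3: A_seq=1134 A_ack=193 B_seq=193 B_ack=1080
After event 4: A_seq=1214 A_ack=193 B_seq=193 B_ack=1080
After event 5: A_seq=1214 A_ack=193 B_seq=193 B_ack=1214
After event 6: A_seq=1214 A_ack=193 B_seq=193 B_ack=1214
After event 7: A_seq=1298 A_ack=193 B_seq=193 B_ack=1298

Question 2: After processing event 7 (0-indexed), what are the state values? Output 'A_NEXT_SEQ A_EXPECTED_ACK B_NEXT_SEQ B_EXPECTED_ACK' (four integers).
After event 0: A_seq=1080 A_ack=0 B_seq=0 B_ack=1080
After event 1: A_seq=1080 A_ack=193 B_seq=193 B_ack=1080
After event 2: A_seq=1118 A_ack=193 B_seq=193 B_ack=1080
After event 3: A_seq=1134 A_ack=193 B_seq=193 B_ack=1080
After event 4: A_seq=1214 A_ack=193 B_seq=193 B_ack=1080
After event 5: A_seq=1214 A_ack=193 B_seq=193 B_ack=1214
After event 6: A_seq=1214 A_ack=193 B_seq=193 B_ack=1214
After event 7: A_seq=1298 A_ack=193 B_seq=193 B_ack=1298

1298 193 193 1298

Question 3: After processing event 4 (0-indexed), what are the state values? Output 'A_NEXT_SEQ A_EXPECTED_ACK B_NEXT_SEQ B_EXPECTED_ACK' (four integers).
After event 0: A_seq=1080 A_ack=0 B_seq=0 B_ack=1080
After event 1: A_seq=1080 A_ack=193 B_seq=193 B_ack=1080
After event 2: A_seq=1118 A_ack=193 B_seq=193 B_ack=1080
After event 3: A_seq=1134 A_ack=193 B_seq=193 B_ack=1080
After event 4: A_seq=1214 A_ack=193 B_seq=193 B_ack=1080

1214 193 193 1080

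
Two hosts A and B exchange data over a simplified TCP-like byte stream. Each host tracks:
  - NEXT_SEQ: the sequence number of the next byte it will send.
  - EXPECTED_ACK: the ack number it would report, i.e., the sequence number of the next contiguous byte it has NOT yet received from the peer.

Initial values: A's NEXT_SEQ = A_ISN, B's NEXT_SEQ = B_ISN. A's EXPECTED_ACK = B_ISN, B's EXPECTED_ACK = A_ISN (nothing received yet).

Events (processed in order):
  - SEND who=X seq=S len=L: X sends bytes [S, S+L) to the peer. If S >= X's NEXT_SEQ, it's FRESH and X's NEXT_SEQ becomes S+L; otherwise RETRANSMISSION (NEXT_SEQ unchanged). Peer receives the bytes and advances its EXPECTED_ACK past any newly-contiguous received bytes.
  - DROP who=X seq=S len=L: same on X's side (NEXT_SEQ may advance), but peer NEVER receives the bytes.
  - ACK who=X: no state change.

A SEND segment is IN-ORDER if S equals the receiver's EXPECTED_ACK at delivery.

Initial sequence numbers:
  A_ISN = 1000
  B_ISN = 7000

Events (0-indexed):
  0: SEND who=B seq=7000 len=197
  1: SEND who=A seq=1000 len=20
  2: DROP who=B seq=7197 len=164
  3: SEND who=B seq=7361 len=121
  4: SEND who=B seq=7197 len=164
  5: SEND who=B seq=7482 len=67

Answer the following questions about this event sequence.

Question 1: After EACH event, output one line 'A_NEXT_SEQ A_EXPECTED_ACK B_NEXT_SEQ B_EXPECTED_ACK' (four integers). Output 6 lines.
1000 7197 7197 1000
1020 7197 7197 1020
1020 7197 7361 1020
1020 7197 7482 1020
1020 7482 7482 1020
1020 7549 7549 1020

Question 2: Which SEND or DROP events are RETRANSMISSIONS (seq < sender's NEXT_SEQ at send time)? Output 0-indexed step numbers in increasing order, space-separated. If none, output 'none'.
Step 0: SEND seq=7000 -> fresh
Step 1: SEND seq=1000 -> fresh
Step 2: DROP seq=7197 -> fresh
Step 3: SEND seq=7361 -> fresh
Step 4: SEND seq=7197 -> retransmit
Step 5: SEND seq=7482 -> fresh

Answer: 4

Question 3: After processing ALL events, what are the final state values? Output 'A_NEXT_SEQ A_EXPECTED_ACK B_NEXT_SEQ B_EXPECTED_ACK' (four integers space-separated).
Answer: 1020 7549 7549 1020

Derivation:
After event 0: A_seq=1000 A_ack=7197 B_seq=7197 B_ack=1000
After event 1: A_seq=1020 A_ack=7197 B_seq=7197 B_ack=1020
After event 2: A_seq=1020 A_ack=7197 B_seq=7361 B_ack=1020
After event 3: A_seq=1020 A_ack=7197 B_seq=7482 B_ack=1020
After event 4: A_seq=1020 A_ack=7482 B_seq=7482 B_ack=1020
After event 5: A_seq=1020 A_ack=7549 B_seq=7549 B_ack=1020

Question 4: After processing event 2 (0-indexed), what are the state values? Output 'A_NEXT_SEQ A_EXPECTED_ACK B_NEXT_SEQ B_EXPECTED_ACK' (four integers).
After event 0: A_seq=1000 A_ack=7197 B_seq=7197 B_ack=1000
After event 1: A_seq=1020 A_ack=7197 B_seq=7197 B_ack=1020
After event 2: A_seq=1020 A_ack=7197 B_seq=7361 B_ack=1020

1020 7197 7361 1020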